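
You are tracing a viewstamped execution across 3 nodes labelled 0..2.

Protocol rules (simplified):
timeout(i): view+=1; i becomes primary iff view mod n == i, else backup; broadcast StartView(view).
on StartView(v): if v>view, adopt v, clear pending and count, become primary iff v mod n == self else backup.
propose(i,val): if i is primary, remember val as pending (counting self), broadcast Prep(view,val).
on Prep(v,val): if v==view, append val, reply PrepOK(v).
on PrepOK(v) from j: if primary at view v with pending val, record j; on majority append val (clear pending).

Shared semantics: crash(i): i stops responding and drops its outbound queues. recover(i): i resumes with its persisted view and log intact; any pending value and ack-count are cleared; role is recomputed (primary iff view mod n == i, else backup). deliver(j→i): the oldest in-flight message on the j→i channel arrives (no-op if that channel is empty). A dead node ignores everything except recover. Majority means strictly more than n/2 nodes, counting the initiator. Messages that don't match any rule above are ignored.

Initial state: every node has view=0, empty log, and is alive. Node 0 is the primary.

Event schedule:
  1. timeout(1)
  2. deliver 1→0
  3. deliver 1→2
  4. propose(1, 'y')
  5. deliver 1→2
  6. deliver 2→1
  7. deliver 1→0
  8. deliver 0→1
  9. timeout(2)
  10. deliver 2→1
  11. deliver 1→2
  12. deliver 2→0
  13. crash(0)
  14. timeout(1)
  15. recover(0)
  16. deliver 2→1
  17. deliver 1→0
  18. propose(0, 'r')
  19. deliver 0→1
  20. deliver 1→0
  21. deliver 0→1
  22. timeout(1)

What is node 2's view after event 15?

2

step 1 timeout(1): 1={prim,v=1,log=-}
step 2 deliver 1→0: 0={back,v=1,log=-}
step 3 deliver 1→2: 2={back,v=1,log=-}
step 4 propose(1,'y'): —
step 5 deliver 1→2: 2={back,v=1,log=y}
step 6 deliver 2→1: 1={prim,v=1,log=y}
step 7 deliver 1→0: 0={back,v=1,log=y}
step 8 deliver 0→1: —
step 9 timeout(2): 2={prim,v=2,log=y}
step 10 deliver 2→1: 1={back,v=2,log=y}
step 11 deliver 1→2: —
step 12 deliver 2→0: 0={back,v=2,log=y}
step 13 crash(0): 0={✗back,v=2,log=y}
step 14 timeout(1): 1={back,v=3,log=y}
step 15 recover(0): 0={back,v=2,log=y}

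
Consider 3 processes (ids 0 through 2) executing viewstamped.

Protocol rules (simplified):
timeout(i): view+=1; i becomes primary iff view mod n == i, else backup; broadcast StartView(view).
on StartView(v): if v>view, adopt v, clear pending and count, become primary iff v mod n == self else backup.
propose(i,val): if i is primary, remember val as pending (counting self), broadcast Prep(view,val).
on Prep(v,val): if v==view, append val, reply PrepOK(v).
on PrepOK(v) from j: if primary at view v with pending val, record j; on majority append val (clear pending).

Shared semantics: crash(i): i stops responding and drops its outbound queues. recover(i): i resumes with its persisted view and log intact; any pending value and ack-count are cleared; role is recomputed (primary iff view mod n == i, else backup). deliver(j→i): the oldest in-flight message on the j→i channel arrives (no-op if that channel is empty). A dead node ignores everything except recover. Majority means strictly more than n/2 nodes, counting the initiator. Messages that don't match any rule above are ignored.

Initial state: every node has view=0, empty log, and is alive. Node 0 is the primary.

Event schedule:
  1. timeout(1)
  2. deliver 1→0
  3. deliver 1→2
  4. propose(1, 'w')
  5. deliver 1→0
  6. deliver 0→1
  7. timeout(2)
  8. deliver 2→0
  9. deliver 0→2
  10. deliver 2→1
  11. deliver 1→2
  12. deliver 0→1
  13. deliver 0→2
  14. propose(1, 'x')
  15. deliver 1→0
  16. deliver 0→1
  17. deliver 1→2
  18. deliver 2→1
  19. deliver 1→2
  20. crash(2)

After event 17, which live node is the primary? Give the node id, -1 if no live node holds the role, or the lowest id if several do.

2

after 1 — timeout(1): n1:prim/v1/[-]
after 2 — deliver 1→0: n0:back/v1/[-]
after 3 — deliver 1→2: n2:back/v1/[-]
after 4 — propose(1,'w'): ·
after 5 — deliver 1→0: n0:back/v1/[w]
after 6 — deliver 0→1: n1:prim/v1/[w]
after 7 — timeout(2): n2:prim/v2/[-]
after 8 — deliver 2→0: n0:back/v2/[w]
after 9 — deliver 0→2: ·
after 10 — deliver 2→1: n1:back/v2/[w]
after 11 — deliver 1→2: ·
after 12 — deliver 0→1: ·
after 13 — deliver 0→2: ·
after 14 — propose(1,'x'): ·
after 15 — deliver 1→0: ·
after 16 — deliver 0→1: ·
after 17 — deliver 1→2: ·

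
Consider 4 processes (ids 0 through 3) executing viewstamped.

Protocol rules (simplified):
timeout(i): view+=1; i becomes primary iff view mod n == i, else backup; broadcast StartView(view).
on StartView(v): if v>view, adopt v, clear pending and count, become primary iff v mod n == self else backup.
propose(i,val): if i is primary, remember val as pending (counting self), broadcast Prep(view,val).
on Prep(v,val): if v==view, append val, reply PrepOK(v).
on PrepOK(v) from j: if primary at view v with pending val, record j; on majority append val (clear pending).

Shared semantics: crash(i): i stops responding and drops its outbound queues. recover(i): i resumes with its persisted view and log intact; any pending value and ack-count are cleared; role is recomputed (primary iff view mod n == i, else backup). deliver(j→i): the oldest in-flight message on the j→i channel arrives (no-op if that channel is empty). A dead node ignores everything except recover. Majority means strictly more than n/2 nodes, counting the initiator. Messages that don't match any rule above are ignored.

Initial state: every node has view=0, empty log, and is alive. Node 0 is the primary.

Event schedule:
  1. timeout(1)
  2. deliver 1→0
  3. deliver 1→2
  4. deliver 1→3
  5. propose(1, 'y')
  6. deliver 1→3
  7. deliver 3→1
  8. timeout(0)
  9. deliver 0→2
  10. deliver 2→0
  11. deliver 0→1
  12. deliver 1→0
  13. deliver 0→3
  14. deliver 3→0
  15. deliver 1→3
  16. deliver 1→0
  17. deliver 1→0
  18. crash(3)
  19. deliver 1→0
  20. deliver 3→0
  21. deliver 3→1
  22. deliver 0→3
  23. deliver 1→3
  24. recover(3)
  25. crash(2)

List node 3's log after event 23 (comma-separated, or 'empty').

e1 timeout(1): 1[prim,v=1,-]
e2 deliver 1→0: 0[back,v=1,-]
e3 deliver 1→2: 2[back,v=1,-]
e4 deliver 1→3: 3[back,v=1,-]
e5 propose(1,'y'): ·
e6 deliver 1→3: 3[back,v=1,y]
e7 deliver 3→1: ·
e8 timeout(0): 0[back,v=2,-]
e9 deliver 0→2: 2[prim,v=2,-]
e10 deliver 2→0: ·
e11 deliver 0→1: 1[back,v=2,-]
e12 deliver 1→0: ·
e13 deliver 0→3: 3[back,v=2,y]
e14 deliver 3→0: ·
e15 deliver 1→3: ·
e16 deliver 1→0: ·
e17 deliver 1→0: ·
e18 crash(3): 3[✗back,v=2,y]
e19 deliver 1→0: ·
e20 deliver 3→0: ·
e21 deliver 3→1: ·
e22 deliver 0→3: ·
e23 deliver 1→3: ·

y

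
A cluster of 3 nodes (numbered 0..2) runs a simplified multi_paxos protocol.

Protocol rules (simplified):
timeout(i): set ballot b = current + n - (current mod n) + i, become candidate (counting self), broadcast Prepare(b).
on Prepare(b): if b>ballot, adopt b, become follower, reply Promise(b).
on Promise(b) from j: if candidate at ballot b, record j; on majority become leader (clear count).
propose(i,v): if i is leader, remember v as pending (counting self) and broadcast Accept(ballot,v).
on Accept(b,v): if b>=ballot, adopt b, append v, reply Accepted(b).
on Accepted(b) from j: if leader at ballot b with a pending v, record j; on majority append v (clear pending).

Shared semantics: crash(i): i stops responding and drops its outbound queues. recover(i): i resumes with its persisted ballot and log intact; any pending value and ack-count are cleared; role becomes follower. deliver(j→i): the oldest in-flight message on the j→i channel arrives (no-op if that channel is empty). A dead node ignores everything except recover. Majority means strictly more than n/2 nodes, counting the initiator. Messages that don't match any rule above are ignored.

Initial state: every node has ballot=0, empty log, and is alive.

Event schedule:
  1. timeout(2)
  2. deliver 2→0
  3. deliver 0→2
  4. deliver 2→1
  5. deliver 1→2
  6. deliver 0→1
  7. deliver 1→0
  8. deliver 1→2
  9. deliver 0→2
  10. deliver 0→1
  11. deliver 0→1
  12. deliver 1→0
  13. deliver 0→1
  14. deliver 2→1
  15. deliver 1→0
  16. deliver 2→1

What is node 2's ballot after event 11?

5

step 1 timeout(2): 2={cand,b=5,log=-}
step 2 deliver 2→0: 0={foll,b=5,log=-}
step 3 deliver 0→2: 2={lead,b=5,log=-}
step 4 deliver 2→1: 1={foll,b=5,log=-}
step 5 deliver 1→2: —
step 6 deliver 0→1: —
step 7 deliver 1→0: —
step 8 deliver 1→2: —
step 9 deliver 0→2: —
step 10 deliver 0→1: —
step 11 deliver 0→1: —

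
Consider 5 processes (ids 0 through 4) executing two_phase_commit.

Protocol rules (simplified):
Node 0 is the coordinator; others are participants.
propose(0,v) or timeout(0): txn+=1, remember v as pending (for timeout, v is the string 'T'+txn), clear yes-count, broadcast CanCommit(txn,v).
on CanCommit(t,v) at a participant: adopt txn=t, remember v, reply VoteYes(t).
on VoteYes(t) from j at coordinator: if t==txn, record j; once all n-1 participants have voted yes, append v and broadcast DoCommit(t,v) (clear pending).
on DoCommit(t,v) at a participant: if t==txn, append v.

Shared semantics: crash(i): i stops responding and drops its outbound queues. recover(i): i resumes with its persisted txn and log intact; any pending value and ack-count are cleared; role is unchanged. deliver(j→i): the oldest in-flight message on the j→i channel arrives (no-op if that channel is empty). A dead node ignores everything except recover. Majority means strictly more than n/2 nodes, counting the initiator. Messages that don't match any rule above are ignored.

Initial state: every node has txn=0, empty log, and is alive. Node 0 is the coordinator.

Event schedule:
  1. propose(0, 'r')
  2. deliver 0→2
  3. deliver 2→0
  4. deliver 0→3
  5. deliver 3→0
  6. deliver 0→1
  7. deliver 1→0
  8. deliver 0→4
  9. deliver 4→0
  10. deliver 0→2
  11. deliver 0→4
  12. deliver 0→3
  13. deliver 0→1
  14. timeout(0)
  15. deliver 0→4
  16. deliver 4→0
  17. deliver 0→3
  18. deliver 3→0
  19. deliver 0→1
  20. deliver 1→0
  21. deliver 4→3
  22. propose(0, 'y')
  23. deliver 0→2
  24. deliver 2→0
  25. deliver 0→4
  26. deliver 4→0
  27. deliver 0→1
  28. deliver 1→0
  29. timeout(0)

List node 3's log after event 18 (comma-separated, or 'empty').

step 1 propose(0,'r'): 0={coor,t=1,log=-}
step 2 deliver 0→2: 2={part,t=1,log=-}
step 3 deliver 2→0: —
step 4 deliver 0→3: 3={part,t=1,log=-}
step 5 deliver 3→0: —
step 6 deliver 0→1: 1={part,t=1,log=-}
step 7 deliver 1→0: —
step 8 deliver 0→4: 4={part,t=1,log=-}
step 9 deliver 4→0: 0={coor,t=1,log=r}
step 10 deliver 0→2: 2={part,t=1,log=r}
step 11 deliver 0→4: 4={part,t=1,log=r}
step 12 deliver 0→3: 3={part,t=1,log=r}
step 13 deliver 0→1: 1={part,t=1,log=r}
step 14 timeout(0): 0={coor,t=2,log=r}
step 15 deliver 0→4: 4={part,t=2,log=r}
step 16 deliver 4→0: —
step 17 deliver 0→3: 3={part,t=2,log=r}
step 18 deliver 3→0: —

r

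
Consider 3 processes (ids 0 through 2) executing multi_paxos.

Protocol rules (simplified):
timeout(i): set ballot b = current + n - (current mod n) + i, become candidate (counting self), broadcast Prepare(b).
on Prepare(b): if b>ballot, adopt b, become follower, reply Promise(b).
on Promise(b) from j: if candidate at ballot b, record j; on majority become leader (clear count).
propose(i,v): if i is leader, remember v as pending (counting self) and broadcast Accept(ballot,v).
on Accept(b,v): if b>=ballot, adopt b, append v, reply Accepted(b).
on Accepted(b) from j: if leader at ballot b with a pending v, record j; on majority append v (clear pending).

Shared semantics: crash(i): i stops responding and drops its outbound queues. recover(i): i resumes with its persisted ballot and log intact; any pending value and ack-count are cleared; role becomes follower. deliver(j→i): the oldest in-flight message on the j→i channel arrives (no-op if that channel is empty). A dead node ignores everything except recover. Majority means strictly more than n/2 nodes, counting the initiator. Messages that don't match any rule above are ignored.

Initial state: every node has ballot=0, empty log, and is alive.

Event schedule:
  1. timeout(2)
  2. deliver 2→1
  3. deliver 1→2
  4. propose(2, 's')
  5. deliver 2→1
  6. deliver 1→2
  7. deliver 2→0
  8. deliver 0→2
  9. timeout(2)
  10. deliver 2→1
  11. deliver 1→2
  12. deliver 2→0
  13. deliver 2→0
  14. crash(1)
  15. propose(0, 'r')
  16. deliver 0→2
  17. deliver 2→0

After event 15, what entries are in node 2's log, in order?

step 1 timeout(2): 2={cand,b=5,log=-}
step 2 deliver 2→1: 1={foll,b=5,log=-}
step 3 deliver 1→2: 2={lead,b=5,log=-}
step 4 propose(2,'s'): —
step 5 deliver 2→1: 1={foll,b=5,log=s}
step 6 deliver 1→2: 2={lead,b=5,log=s}
step 7 deliver 2→0: 0={foll,b=5,log=-}
step 8 deliver 0→2: —
step 9 timeout(2): 2={cand,b=8,log=s}
step 10 deliver 2→1: 1={foll,b=8,log=s}
step 11 deliver 1→2: 2={lead,b=8,log=s}
step 12 deliver 2→0: 0={foll,b=5,log=s}
step 13 deliver 2→0: 0={foll,b=8,log=s}
step 14 crash(1): 1={✗foll,b=8,log=s}
step 15 propose(0,'r'): —

s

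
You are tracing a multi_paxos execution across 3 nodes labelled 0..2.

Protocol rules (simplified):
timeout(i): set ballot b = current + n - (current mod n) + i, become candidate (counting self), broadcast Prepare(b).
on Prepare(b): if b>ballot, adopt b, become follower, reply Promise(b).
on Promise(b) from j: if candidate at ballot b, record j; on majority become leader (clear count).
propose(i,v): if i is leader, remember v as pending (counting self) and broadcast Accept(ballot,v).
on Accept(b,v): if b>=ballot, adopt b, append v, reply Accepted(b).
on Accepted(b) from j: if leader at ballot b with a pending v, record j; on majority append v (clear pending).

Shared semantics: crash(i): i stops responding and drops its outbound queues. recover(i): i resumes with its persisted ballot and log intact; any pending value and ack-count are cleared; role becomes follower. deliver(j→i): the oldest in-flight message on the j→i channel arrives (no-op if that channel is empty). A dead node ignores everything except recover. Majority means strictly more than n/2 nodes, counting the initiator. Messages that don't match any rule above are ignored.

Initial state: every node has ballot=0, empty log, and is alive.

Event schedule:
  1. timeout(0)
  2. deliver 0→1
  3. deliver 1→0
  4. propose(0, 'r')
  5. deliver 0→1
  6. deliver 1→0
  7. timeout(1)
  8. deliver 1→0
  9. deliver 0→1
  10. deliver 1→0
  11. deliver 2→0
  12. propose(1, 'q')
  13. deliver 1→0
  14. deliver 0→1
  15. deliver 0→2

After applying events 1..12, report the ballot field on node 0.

after 1 — timeout(0): n0:cand/b3/[-]
after 2 — deliver 0→1: n1:foll/b3/[-]
after 3 — deliver 1→0: n0:lead/b3/[-]
after 4 — propose(0,'r'): ·
after 5 — deliver 0→1: n1:foll/b3/[r]
after 6 — deliver 1→0: n0:lead/b3/[r]
after 7 — timeout(1): n1:cand/b7/[r]
after 8 — deliver 1→0: n0:foll/b7/[r]
after 9 — deliver 0→1: n1:lead/b7/[r]
after 10 — deliver 1→0: ·
after 11 — deliver 2→0: ·
after 12 — propose(1,'q'): ·

7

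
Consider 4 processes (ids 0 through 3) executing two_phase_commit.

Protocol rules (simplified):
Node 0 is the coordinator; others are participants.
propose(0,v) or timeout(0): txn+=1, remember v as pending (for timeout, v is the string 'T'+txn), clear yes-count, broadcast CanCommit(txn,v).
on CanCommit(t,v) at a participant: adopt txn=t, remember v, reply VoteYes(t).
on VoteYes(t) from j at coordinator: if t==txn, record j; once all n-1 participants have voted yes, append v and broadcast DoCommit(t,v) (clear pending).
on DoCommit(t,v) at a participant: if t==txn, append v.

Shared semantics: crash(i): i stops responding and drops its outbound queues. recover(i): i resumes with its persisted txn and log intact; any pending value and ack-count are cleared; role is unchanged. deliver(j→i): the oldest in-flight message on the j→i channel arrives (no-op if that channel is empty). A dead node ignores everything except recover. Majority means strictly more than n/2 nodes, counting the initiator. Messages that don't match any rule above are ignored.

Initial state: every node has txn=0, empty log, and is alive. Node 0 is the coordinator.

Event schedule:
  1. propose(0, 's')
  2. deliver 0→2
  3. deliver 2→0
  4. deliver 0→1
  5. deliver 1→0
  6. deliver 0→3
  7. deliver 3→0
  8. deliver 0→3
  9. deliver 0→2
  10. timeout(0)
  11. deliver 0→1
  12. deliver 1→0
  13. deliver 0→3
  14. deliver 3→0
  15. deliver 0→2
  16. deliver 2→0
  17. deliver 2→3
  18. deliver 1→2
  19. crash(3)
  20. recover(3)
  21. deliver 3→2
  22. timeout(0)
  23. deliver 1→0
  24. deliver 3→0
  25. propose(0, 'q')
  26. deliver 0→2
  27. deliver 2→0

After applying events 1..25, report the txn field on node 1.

1. propose(0,'s'):  <0:coor t1 ->
2. deliver 0→2:  <2:part t1 ->
3. deliver 2→0:  nop
4. deliver 0→1:  <1:part t1 ->
5. deliver 1→0:  nop
6. deliver 0→3:  <3:part t1 ->
7. deliver 3→0:  <0:coor t1 s>
8. deliver 0→3:  <3:part t1 s>
9. deliver 0→2:  <2:part t1 s>
10. timeout(0):  <0:coor t2 s>
11. deliver 0→1:  <1:part t1 s>
12. deliver 1→0:  nop
13. deliver 0→3:  <3:part t2 s>
14. deliver 3→0:  nop
15. deliver 0→2:  <2:part t2 s>
16. deliver 2→0:  nop
17. deliver 2→3:  nop
18. deliver 1→2:  nop
19. crash(3):  <3:✗part t2 s>
20. recover(3):  <3:part t2 s>
21. deliver 3→2:  nop
22. timeout(0):  <0:coor t3 s>
23. deliver 1→0:  nop
24. deliver 3→0:  nop
25. propose(0,'q'):  <0:coor t4 s>

1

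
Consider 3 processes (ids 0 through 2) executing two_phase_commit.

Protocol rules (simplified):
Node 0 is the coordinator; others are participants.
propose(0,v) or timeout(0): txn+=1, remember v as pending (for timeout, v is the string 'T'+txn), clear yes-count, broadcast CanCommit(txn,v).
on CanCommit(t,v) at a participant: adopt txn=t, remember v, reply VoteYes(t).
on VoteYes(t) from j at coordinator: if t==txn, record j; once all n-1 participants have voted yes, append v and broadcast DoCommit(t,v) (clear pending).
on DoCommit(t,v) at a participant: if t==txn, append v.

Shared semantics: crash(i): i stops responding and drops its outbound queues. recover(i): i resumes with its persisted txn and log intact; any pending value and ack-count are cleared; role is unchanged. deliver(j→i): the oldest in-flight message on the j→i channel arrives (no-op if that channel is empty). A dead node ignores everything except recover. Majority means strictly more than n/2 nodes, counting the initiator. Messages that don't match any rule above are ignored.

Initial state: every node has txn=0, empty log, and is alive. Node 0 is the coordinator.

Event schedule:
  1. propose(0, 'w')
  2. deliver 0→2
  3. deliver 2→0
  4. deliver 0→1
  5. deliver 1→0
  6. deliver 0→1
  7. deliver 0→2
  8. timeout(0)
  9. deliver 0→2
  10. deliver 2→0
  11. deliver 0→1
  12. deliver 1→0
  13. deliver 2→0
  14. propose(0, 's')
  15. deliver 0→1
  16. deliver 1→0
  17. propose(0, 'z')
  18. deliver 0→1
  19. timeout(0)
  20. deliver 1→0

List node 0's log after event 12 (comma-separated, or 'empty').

1. propose(0,'w'):  <0:coor t1 ->
2. deliver 0→2:  <2:part t1 ->
3. deliver 2→0:  nop
4. deliver 0→1:  <1:part t1 ->
5. deliver 1→0:  <0:coor t1 w>
6. deliver 0→1:  <1:part t1 w>
7. deliver 0→2:  <2:part t1 w>
8. timeout(0):  <0:coor t2 w>
9. deliver 0→2:  <2:part t2 w>
10. deliver 2→0:  nop
11. deliver 0→1:  <1:part t2 w>
12. deliver 1→0:  <0:coor t2 w,T2>

w,T2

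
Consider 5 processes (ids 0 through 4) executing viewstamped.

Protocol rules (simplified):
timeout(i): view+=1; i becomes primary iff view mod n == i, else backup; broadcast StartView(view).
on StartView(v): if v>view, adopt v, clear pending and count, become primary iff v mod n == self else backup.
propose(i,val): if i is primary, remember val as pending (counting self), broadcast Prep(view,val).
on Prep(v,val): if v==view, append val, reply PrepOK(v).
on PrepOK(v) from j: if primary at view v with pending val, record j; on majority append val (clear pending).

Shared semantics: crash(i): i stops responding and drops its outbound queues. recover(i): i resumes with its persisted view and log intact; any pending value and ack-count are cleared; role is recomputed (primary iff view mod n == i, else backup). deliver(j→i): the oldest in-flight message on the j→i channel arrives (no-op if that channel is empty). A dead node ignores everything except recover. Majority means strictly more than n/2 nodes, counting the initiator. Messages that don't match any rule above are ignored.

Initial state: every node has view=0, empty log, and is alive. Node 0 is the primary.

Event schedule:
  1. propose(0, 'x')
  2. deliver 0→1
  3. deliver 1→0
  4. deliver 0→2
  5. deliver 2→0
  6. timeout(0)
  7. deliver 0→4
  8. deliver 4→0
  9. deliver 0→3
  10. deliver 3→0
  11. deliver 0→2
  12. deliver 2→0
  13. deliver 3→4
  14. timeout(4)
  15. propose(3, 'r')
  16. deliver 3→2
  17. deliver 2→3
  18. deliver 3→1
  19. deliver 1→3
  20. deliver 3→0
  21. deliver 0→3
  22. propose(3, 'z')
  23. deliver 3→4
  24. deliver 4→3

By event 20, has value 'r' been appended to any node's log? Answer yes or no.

no

1. propose(0,'x'):  nop
2. deliver 0→1:  <1:back v0 x>
3. deliver 1→0:  nop
4. deliver 0→2:  <2:back v0 x>
5. deliver 2→0:  <0:prim v0 x>
6. timeout(0):  <0:back v1 x>
7. deliver 0→4:  <4:back v0 x>
8. deliver 4→0:  nop
9. deliver 0→3:  <3:back v0 x>
10. deliver 3→0:  nop
11. deliver 0→2:  <2:back v1 x>
12. deliver 2→0:  nop
13. deliver 3→4:  nop
14. timeout(4):  <4:back v1 x>
15. propose(3,'r'):  nop
16. deliver 3→2:  nop
17. deliver 2→3:  nop
18. deliver 3→1:  nop
19. deliver 1→3:  nop
20. deliver 3→0:  nop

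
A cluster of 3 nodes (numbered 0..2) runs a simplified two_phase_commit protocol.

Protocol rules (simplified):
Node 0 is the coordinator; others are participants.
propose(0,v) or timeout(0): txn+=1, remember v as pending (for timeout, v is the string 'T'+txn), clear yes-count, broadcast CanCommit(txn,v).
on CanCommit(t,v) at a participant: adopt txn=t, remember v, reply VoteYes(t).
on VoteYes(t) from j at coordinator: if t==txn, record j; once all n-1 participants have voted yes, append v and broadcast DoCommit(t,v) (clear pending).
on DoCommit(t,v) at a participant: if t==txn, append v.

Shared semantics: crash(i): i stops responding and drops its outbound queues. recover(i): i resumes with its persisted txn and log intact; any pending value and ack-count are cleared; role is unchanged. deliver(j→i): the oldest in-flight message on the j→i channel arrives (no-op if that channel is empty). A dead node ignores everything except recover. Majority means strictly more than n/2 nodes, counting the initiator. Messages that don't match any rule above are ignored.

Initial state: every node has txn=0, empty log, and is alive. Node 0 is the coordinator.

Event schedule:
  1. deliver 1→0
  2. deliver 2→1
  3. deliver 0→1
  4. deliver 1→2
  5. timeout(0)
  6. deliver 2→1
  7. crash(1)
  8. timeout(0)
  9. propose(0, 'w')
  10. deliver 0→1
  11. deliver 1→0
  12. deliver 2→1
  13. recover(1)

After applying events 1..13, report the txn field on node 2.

1. deliver 1→0:  nop
2. deliver 2→1:  nop
3. deliver 0→1:  nop
4. deliver 1→2:  nop
5. timeout(0):  <0:coor t1 ->
6. deliver 2→1:  nop
7. crash(1):  <1:✗part t0 ->
8. timeout(0):  <0:coor t2 ->
9. propose(0,'w'):  <0:coor t3 ->
10. deliver 0→1:  nop
11. deliver 1→0:  nop
12. deliver 2→1:  nop
13. recover(1):  <1:part t0 ->

0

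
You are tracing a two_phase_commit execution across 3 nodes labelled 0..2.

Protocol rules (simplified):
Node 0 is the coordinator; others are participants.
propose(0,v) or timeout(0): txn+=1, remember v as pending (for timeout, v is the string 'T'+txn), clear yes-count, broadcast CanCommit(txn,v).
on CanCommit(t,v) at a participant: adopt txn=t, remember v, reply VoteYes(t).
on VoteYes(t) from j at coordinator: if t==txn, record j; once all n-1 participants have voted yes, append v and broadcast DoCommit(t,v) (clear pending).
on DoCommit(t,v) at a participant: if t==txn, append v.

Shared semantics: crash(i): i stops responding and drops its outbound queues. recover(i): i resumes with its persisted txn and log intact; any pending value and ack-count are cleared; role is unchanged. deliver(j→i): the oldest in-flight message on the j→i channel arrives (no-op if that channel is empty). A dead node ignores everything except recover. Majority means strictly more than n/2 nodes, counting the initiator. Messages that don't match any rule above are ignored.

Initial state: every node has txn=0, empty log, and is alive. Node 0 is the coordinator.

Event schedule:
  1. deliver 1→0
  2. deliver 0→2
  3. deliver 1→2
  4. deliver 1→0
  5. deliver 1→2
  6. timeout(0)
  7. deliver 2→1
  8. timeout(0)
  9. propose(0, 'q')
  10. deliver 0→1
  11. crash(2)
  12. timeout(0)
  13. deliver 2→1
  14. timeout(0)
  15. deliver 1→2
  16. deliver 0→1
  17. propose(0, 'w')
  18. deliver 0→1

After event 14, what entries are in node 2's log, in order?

empty

[1] deliver 1→0 → ∅
[2] deliver 0→2 → ∅
[3] deliver 1→2 → ∅
[4] deliver 1→0 → ∅
[5] deliver 1→2 → ∅
[6] timeout(0) → N0(coor t1 [-])
[7] deliver 2→1 → ∅
[8] timeout(0) → N0(coor t2 [-])
[9] propose(0,'q') → N0(coor t3 [-])
[10] deliver 0→1 → N1(part t1 [-])
[11] crash(2) → N2(✗part t0 [-])
[12] timeout(0) → N0(coor t4 [-])
[13] deliver 2→1 → ∅
[14] timeout(0) → N0(coor t5 [-])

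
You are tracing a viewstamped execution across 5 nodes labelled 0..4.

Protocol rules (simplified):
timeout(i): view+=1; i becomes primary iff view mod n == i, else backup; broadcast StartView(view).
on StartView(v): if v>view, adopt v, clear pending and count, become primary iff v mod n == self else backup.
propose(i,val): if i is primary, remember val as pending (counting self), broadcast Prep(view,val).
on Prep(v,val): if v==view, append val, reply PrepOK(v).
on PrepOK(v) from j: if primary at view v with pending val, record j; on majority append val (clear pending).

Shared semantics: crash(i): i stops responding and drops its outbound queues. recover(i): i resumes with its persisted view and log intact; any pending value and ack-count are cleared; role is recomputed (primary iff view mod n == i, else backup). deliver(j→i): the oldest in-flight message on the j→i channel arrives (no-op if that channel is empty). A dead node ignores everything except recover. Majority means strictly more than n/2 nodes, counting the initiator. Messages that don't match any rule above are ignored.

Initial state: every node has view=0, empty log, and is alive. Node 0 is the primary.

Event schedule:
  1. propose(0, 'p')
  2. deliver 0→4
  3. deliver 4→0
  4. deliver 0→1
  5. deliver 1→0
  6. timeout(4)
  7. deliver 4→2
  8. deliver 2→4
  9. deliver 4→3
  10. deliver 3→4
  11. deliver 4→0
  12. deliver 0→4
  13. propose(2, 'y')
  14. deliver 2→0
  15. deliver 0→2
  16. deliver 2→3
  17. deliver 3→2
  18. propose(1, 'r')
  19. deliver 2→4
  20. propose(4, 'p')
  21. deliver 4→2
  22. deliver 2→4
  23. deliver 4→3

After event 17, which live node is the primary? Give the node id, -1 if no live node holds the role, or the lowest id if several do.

-1

[1] propose(0,'p') → ∅
[2] deliver 0→4 → N4(back v0 [p])
[3] deliver 4→0 → ∅
[4] deliver 0→1 → N1(back v0 [p])
[5] deliver 1→0 → N0(prim v0 [p])
[6] timeout(4) → N4(back v1 [p])
[7] deliver 4→2 → N2(back v1 [-])
[8] deliver 2→4 → ∅
[9] deliver 4→3 → N3(back v1 [-])
[10] deliver 3→4 → ∅
[11] deliver 4→0 → N0(back v1 [p])
[12] deliver 0→4 → ∅
[13] propose(2,'y') → ∅
[14] deliver 2→0 → ∅
[15] deliver 0→2 → ∅
[16] deliver 2→3 → ∅
[17] deliver 3→2 → ∅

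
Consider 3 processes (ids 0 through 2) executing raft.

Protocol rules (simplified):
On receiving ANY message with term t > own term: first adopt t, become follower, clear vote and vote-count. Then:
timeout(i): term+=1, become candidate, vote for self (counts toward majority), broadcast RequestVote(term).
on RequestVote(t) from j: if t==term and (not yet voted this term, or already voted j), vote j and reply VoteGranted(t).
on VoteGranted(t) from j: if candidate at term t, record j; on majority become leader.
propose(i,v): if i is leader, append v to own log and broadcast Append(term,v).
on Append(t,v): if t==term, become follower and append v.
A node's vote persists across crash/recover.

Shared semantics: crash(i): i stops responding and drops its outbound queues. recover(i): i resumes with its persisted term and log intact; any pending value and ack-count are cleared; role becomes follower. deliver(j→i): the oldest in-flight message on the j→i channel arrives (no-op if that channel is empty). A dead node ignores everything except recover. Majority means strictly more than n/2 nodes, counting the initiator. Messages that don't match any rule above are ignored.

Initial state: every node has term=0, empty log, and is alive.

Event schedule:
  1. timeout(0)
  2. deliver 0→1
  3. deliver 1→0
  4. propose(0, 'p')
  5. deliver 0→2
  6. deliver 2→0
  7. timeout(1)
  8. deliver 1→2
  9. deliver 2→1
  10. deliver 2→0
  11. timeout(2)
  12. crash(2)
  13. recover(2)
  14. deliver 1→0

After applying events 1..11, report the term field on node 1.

[1] timeout(0) → N0(cand t1 [-])
[2] deliver 0→1 → N1(foll t1 [-])
[3] deliver 1→0 → N0(lead t1 [-])
[4] propose(0,'p') → N0(lead t1 [p])
[5] deliver 0→2 → N2(foll t1 [-])
[6] deliver 2→0 → ∅
[7] timeout(1) → N1(cand t2 [-])
[8] deliver 1→2 → N2(foll t2 [-])
[9] deliver 2→1 → N1(lead t2 [-])
[10] deliver 2→0 → ∅
[11] timeout(2) → N2(cand t3 [-])

2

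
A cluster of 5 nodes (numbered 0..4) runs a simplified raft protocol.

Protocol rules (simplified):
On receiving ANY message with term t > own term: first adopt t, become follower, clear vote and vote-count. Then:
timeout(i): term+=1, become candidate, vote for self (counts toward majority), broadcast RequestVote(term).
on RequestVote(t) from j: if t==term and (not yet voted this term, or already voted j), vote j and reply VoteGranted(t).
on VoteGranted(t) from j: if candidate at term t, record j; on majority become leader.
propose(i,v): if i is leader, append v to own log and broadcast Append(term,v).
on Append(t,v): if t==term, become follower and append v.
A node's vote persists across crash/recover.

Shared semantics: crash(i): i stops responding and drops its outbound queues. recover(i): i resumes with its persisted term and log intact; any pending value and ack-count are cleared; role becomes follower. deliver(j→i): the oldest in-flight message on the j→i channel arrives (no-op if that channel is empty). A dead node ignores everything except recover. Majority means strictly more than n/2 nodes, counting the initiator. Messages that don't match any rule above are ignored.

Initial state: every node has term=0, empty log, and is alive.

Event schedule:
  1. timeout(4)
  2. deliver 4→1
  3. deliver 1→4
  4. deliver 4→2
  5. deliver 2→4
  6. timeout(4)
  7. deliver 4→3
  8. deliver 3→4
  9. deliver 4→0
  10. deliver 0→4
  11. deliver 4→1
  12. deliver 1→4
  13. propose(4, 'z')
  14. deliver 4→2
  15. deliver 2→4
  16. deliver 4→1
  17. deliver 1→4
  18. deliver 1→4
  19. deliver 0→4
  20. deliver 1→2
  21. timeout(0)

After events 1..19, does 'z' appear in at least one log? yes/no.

e1 timeout(4): 4[cand,t=1,-]
e2 deliver 4→1: 1[foll,t=1,-]
e3 deliver 1→4: ·
e4 deliver 4→2: 2[foll,t=1,-]
e5 deliver 2→4: 4[lead,t=1,-]
e6 timeout(4): 4[cand,t=2,-]
e7 deliver 4→3: 3[foll,t=1,-]
e8 deliver 3→4: ·
e9 deliver 4→0: 0[foll,t=1,-]
e10 deliver 0→4: ·
e11 deliver 4→1: 1[foll,t=2,-]
e12 deliver 1→4: ·
e13 propose(4,'z'): ·
e14 deliver 4→2: 2[foll,t=2,-]
e15 deliver 2→4: 4[lead,t=2,-]
e16 deliver 4→1: ·
e17 deliver 1→4: ·
e18 deliver 1→4: ·
e19 deliver 0→4: ·

no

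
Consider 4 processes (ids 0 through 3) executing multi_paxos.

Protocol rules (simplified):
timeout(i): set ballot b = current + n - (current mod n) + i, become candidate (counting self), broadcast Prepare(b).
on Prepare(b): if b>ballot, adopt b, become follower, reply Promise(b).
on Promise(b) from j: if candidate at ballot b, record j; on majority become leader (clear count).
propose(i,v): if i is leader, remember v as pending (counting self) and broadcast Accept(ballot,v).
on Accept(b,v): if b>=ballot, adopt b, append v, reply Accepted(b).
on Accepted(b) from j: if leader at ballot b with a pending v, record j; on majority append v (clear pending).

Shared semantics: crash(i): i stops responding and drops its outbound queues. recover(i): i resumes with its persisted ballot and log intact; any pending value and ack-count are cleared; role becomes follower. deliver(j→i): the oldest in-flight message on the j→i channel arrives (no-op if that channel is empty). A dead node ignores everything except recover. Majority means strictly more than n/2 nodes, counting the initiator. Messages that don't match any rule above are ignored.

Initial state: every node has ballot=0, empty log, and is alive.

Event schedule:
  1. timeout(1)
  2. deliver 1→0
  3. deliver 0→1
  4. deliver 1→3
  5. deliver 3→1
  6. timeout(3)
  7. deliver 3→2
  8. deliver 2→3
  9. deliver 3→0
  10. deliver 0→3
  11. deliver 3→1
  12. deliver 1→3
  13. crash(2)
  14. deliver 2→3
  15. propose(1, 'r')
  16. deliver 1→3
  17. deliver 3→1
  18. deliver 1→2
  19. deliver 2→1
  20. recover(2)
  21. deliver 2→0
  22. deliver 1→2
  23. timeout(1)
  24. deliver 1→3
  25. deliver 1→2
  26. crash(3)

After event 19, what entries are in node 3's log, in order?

step 1 timeout(1): 1={cand,b=5,log=-}
step 2 deliver 1→0: 0={foll,b=5,log=-}
step 3 deliver 0→1: —
step 4 deliver 1→3: 3={foll,b=5,log=-}
step 5 deliver 3→1: 1={lead,b=5,log=-}
step 6 timeout(3): 3={cand,b=11,log=-}
step 7 deliver 3→2: 2={foll,b=11,log=-}
step 8 deliver 2→3: —
step 9 deliver 3→0: 0={foll,b=11,log=-}
step 10 deliver 0→3: 3={lead,b=11,log=-}
step 11 deliver 3→1: 1={foll,b=11,log=-}
step 12 deliver 1→3: —
step 13 crash(2): 2={✗foll,b=11,log=-}
step 14 deliver 2→3: —
step 15 propose(1,'r'): —
step 16 deliver 1→3: —
step 17 deliver 3→1: —
step 18 deliver 1→2: —
step 19 deliver 2→1: —

empty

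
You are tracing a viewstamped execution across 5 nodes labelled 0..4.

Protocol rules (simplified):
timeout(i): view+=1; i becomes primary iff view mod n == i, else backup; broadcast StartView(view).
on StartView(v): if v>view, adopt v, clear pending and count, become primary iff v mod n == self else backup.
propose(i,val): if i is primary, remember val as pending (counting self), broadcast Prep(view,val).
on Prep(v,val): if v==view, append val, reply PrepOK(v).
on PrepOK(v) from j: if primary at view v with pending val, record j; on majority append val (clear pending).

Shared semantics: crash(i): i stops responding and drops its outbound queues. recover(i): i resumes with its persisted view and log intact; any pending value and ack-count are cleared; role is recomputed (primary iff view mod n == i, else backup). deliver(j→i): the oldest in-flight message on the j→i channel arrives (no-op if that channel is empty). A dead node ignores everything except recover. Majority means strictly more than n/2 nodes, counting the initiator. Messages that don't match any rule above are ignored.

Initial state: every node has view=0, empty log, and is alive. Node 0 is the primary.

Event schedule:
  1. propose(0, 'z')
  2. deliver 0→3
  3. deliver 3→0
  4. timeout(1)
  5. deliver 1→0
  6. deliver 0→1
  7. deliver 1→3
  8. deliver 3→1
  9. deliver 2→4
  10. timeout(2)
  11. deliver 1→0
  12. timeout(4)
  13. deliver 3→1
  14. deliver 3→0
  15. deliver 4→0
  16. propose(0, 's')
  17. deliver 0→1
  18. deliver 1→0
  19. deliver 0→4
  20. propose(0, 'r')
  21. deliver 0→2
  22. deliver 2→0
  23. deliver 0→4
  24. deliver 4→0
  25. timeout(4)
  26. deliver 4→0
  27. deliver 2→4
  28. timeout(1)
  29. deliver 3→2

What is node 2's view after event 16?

[1] propose(0,'z') → ∅
[2] deliver 0→3 → N3(back v0 [z])
[3] deliver 3→0 → ∅
[4] timeout(1) → N1(prim v1 [-])
[5] deliver 1→0 → N0(back v1 [-])
[6] deliver 0→1 → ∅
[7] deliver 1→3 → N3(back v1 [z])
[8] deliver 3→1 → ∅
[9] deliver 2→4 → ∅
[10] timeout(2) → N2(back v1 [-])
[11] deliver 1→0 → ∅
[12] timeout(4) → N4(back v1 [-])
[13] deliver 3→1 → ∅
[14] deliver 3→0 → ∅
[15] deliver 4→0 → ∅
[16] propose(0,'s') → ∅

1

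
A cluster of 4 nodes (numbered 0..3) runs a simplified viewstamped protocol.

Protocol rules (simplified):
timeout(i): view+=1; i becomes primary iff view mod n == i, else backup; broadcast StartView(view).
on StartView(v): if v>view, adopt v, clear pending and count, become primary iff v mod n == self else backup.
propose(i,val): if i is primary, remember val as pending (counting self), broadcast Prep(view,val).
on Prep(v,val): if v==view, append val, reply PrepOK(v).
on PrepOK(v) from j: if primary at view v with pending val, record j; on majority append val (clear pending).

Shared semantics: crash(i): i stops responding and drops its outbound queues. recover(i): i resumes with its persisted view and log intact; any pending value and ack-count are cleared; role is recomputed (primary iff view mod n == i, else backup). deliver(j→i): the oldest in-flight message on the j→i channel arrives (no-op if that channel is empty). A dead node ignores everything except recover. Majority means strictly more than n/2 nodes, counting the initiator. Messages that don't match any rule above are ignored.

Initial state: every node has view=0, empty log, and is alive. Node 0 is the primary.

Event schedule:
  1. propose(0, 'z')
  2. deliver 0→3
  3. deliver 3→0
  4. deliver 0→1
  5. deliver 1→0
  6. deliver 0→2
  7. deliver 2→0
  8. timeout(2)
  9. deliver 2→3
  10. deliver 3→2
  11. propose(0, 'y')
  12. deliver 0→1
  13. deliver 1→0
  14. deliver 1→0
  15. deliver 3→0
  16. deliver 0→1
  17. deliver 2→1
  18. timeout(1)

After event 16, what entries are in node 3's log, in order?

1. propose(0,'z'):  nop
2. deliver 0→3:  <3:back v0 z>
3. deliver 3→0:  nop
4. deliver 0→1:  <1:back v0 z>
5. deliver 1→0:  <0:prim v0 z>
6. deliver 0→2:  <2:back v0 z>
7. deliver 2→0:  nop
8. timeout(2):  <2:back v1 z>
9. deliver 2→3:  <3:back v1 z>
10. deliver 3→2:  nop
11. propose(0,'y'):  nop
12. deliver 0→1:  <1:back v0 z,y>
13. deliver 1→0:  nop
14. deliver 1→0:  nop
15. deliver 3→0:  nop
16. deliver 0→1:  nop

z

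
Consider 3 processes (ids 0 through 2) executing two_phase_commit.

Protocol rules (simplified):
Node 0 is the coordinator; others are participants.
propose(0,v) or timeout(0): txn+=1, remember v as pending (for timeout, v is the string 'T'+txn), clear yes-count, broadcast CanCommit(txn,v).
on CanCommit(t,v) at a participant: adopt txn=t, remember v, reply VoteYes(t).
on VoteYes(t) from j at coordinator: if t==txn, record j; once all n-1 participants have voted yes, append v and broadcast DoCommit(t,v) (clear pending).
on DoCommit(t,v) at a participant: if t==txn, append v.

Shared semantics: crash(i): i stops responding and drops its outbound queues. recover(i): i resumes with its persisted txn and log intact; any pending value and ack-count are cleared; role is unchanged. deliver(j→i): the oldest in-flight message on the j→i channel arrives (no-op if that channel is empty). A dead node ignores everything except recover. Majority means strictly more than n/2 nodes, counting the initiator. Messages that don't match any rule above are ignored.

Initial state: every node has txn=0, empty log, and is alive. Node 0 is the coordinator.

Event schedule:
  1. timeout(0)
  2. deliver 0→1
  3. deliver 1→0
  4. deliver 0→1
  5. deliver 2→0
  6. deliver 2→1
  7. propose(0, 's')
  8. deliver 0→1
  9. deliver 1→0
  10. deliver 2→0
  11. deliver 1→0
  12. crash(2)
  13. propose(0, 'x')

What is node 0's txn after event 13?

[1] timeout(0) → N0(coor t1 [-])
[2] deliver 0→1 → N1(part t1 [-])
[3] deliver 1→0 → ∅
[4] deliver 0→1 → ∅
[5] deliver 2→0 → ∅
[6] deliver 2→1 → ∅
[7] propose(0,'s') → N0(coor t2 [-])
[8] deliver 0→1 → N1(part t2 [-])
[9] deliver 1→0 → ∅
[10] deliver 2→0 → ∅
[11] deliver 1→0 → ∅
[12] crash(2) → N2(✗part t0 [-])
[13] propose(0,'x') → N0(coor t3 [-])

3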